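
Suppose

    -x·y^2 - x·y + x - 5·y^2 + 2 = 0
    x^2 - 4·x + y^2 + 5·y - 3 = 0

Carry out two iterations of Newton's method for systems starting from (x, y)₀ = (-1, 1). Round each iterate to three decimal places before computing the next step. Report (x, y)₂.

At (-1, 1): F = (-2.000, 8.000).
Jacobian J = [[-y^2 - y + 1, -2·x·y - x - 10·y], [2·x - 4, 2·y + 5]].
At the point, J = [[-1.000, -7.000], [-6.000, 7.000]] (det J = -49.000).
Solving J·Δ = −F gives Δ = (0.857, -0.408).
Then the next iterate is (x, y)₁ = (-0.143, 0.592).
Round to (-0.143, 0.592) and repeat: F = (0.23945, 0.90291), J = [[0.05754, -5.60769], [-4.286, 6.184]].
Δ = (0.276, 0.046), so (x, y)₂ = (0.133, 0.638).

(0.133, 0.638)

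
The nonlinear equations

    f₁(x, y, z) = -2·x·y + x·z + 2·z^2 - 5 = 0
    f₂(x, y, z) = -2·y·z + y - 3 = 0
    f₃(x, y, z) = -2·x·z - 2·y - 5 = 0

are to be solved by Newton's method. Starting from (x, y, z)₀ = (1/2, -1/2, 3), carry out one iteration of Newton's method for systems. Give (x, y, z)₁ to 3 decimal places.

(-0.416, -0.786, 2.070)

At (1/2, -1/2, 3): F = (15.000, -0.500, -7.000).
Jacobian J = [[-2·y + z, -2·x, x + 4·z], [0, -2·z + 1, -2·y], [-2·z, -2, -2·x]].
At the point, J = [[4.000, -1.000, 12.500], [0.000, -5.000, 1.000], [-6.000, -2.000, -1.000]] (det J = -341.000).
Solving J·Δ = −F gives Δ = (-0.916, -0.286, -0.930).
Then the next iterate is (x, y, z)₁ = (-0.416, -0.786, 2.070).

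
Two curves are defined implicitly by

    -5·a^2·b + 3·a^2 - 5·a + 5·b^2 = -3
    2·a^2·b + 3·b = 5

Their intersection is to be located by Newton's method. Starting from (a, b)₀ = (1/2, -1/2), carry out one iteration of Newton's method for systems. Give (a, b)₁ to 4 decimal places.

(-6.4444, -0.5556)

At (1/2, -1/2): F = (3.1250, -6.7500).
Jacobian J = [[-10·a·b + 6·a - 5, -5·a^2 + 10·b], [4·a·b, 2·a^2 + 3]].
At the point, J = [[0.5000, -6.2500], [-1.0000, 3.5000]] (det J = -4.5000).
Solving J·Δ = −F gives Δ = (-6.9444, -0.0556).
Then the next iterate is (a, b)₁ = (-6.4444, -0.5556).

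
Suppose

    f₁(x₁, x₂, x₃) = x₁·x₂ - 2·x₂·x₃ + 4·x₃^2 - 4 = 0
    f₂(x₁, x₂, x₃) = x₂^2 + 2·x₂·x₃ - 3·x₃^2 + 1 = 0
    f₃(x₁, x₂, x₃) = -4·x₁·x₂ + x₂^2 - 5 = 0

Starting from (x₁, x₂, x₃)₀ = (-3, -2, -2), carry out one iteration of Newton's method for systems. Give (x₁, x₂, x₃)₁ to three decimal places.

At (-3, -2, -2): F = (10.000, 1.000, -25.000).
Jacobian J = [[x₂, x₁ - 2·x₃, -2·x₂ + 8·x₃], [0, 2·x₂ + 2·x₃, 2·x₂ - 6·x₃], [-4·x₂, -4·x₁ + 2·x₂, 0]].
At the point, J = [[-2.000, 1.000, -12.000], [0.000, -8.000, 8.000], [8.000, 8.000, 0.000]] (det J = -576.000).
Solving J·Δ = −F gives Δ = (2.542, 0.583, 0.458).
Then the next iterate is (x₁, x₂, x₃)₁ = (-0.458, -1.417, -1.542).

(-0.458, -1.417, -1.542)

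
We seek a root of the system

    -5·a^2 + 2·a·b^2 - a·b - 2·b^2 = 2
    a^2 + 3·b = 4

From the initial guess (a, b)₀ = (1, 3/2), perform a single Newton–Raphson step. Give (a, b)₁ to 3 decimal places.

(-0.263, 1.842)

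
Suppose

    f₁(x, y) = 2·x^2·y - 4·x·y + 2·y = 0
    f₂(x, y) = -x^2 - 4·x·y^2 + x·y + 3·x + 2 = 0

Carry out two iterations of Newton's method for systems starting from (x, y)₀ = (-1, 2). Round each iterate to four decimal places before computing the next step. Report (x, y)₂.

(-0.2417, -0.2965)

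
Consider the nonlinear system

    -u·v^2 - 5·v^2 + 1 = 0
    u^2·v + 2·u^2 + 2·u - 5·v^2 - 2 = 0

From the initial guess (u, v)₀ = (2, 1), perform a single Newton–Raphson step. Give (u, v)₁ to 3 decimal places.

(1.198, 0.629)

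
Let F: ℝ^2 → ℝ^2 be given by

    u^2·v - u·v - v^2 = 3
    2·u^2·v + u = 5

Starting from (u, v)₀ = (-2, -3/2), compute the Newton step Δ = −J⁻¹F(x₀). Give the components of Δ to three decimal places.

At (-2, -3/2): F = (-14.250, -19.000).
Jacobian J = [[2·u·v - v, u^2 - u - 2·v], [4·u·v + 1, 2·u^2]].
At the point, J = [[7.500, 9.000], [13.000, 8.000]] (det J = -57.000).
Solving J·Δ = −F gives Δ = (1.000, 0.750).

(1.000, 0.750)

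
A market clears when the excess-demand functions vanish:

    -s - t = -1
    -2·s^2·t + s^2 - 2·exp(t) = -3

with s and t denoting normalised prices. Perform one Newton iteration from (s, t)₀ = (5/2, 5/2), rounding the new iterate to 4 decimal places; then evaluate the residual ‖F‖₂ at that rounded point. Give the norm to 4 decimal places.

273.5788

At (5/2, 5/2): F = (-4.0000, -46.364988).
Jacobian J = [[-1, -1], [-4·s·t + 2·s, -2·s^2 - 2·exp(t)]].
At the point, J = [[-1.0000, -1.0000], [-20.0000, -36.864988]] (det J = 16.864988).
Solving J·Δ = −F gives Δ = (-5.9944, 1.9944).
Then the next iterate is (s, t)₁ = (-3.4944, 4.4944).
Re-evaluating at (-3.4944, 4.4944): F = (0.0000, -273.578778), so ‖F‖₂ = 273.5788.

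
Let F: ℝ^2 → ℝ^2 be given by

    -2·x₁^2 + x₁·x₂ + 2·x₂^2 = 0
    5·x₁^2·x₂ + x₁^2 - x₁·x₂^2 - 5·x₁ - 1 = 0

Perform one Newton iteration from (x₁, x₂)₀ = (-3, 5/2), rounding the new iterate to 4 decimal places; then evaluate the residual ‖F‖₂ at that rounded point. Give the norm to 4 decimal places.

45.4834

At (-3, 5/2): F = (-13.0000, 154.2500).
Jacobian J = [[-4·x₁ + x₂, x₁ + 4·x₂], [10·x₁·x₂ + 2·x₁ - x₂^2 - 5, 5·x₁^2 - 2·x₁·x₂]].
At the point, J = [[14.5000, 7.0000], [-92.2500, 60.0000]] (det J = 1515.7500).
Solving J·Δ = −F gives Δ = (1.2270, -0.6844).
Then the next iterate is (x₁, x₂)₁ = (-1.7730, 1.8156).
Re-evaluating at (-1.7730, 1.8156): F = (-2.913310, 45.390008), so ‖F‖₂ = 45.4834.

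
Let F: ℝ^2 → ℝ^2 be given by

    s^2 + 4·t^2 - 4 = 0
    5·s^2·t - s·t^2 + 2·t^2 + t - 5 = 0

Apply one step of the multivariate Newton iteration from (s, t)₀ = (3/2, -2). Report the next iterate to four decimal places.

(0.9273, -1.2168)

At (3/2, -2): F = (14.2500, -27.5000).
Jacobian J = [[2·s, 8·t], [10·s·t - t^2, 5·s^2 - 2·s·t + 4·t + 1]].
At the point, J = [[3.0000, -16.0000], [-34.0000, 10.2500]] (det J = -513.2500).
Solving J·Δ = −F gives Δ = (-0.5727, 0.7832).
Then the next iterate is (s, t)₁ = (0.9273, -1.2168).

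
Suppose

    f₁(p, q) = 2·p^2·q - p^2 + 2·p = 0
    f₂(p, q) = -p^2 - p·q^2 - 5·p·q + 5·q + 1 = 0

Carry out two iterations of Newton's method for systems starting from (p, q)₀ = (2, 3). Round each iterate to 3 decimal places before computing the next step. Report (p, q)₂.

(-0.706, 6.391)

At (2, 3): F = (24.000, -36.000).
Jacobian J = [[4·p·q - 2·p + 2, 2·p^2], [-2·p - q^2 - 5·q, -2·p·q - 5·p + 5]].
At the point, J = [[22.000, 8.000], [-28.000, -17.000]] (det J = -150.000).
Solving J·Δ = −F gives Δ = (-0.800, -0.800).
Then the next iterate is (p, q)₁ = (1.200, 2.200).
Round to (1.200, 2.200) and repeat: F = (7.296, -8.448), J = [[10.160, 2.880], [-18.240, -6.280]].
Δ = (-1.906, 4.191), so (p, q)₂ = (-0.706, 6.391).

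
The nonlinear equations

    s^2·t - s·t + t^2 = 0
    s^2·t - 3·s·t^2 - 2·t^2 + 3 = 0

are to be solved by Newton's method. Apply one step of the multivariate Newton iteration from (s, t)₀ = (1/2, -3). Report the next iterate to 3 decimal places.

(0.630, -1.440)

At (1/2, -3): F = (9.750, -29.250).
Jacobian J = [[2·s·t - t, s^2 - s + 2·t], [2·s·t - 3·t^2, s^2 - 6·s·t - 4·t]].
At the point, J = [[0.000, -6.250], [-30.000, 21.250]] (det J = -187.500).
Solving J·Δ = −F gives Δ = (0.130, 1.560).
Then the next iterate is (s, t)₁ = (0.630, -1.440).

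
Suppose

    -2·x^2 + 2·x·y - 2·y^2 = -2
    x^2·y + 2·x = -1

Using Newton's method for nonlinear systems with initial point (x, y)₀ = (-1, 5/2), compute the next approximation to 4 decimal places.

At (-1, 5/2): F = (-17.5000, 1.5000).
Jacobian J = [[-4·x + 2·y, 2·x - 4·y], [2·x·y + 2, x^2]].
At the point, J = [[9.0000, -12.0000], [-3.0000, 1.0000]] (det J = -27.0000).
Solving J·Δ = −F gives Δ = (0.0185, -1.4444).
Then the next iterate is (x, y)₁ = (-0.9815, 1.0556).

(-0.9815, 1.0556)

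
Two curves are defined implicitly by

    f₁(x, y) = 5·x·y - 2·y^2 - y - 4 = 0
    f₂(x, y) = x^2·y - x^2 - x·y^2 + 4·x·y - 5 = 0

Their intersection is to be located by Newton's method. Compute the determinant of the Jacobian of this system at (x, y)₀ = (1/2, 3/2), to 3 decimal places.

24.750

J = [[5·y, 5·x - 4·y - 1], [2·x·y - 2·x - y^2 + 4·y, x^2 - 2·x·y + 4·x]].
At the point, J = [[7.500, -4.500], [4.250, 0.750]].
det J = 24.750.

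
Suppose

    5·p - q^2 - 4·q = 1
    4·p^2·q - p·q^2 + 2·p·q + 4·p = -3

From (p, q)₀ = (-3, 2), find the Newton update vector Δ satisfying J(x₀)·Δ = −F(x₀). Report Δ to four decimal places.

At (-3, 2): F = (-28.0000, 63.0000).
Jacobian J = [[5, -2·q - 4], [8·p·q - q^2 + 2·q + 4, 4·p^2 - 2·p·q + 2·p]].
At the point, J = [[5.0000, -8.0000], [-44.0000, 42.0000]] (det J = -142.0000).
Solving J·Δ = −F gives Δ = (-4.7324, -6.4577).

(-4.7324, -6.4577)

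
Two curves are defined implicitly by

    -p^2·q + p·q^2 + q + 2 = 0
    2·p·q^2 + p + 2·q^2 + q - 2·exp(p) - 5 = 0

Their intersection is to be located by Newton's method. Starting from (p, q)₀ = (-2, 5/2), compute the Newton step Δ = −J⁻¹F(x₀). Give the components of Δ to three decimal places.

At (-2, 5/2): F = (-18.000, -17.27067).
Jacobian J = [[-2·p·q + q^2, -p^2 + 2·p·q + 1], [2·q^2 - 2·exp(p) + 1, 4·p·q + 4·q + 1]].
At the point, J = [[16.250, -13.000], [13.22933, -9.000]] (det J = 25.73128).
Solving J·Δ = −F gives Δ = (2.430, 1.652).

(2.430, 1.652)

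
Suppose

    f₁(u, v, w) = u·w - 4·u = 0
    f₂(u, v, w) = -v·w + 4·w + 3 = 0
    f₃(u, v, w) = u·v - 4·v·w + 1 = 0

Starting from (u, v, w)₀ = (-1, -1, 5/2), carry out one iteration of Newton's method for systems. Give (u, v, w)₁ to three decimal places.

At (-1, -1, 5/2): F = (1.500, 15.500, 12.000).
Jacobian J = [[w - 4, 0, u], [0, -w, -v + 4], [v, u - 4·w, -4·v]].
At the point, J = [[-1.500, 0.000, -1.000], [0.000, -2.500, 5.000], [-1.000, -11.000, 4.000]] (det J = -65.000).
Solving J·Δ = −F gives Δ = (3.200, -0.400, -3.300).
Then the next iterate is (u, v, w)₁ = (2.200, -1.400, -0.800).

(2.200, -1.400, -0.800)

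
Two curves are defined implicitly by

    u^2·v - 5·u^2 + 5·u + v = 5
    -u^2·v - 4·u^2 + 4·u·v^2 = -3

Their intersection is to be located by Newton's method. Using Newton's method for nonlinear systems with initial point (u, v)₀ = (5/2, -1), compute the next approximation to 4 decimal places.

(1.3377, -0.7320)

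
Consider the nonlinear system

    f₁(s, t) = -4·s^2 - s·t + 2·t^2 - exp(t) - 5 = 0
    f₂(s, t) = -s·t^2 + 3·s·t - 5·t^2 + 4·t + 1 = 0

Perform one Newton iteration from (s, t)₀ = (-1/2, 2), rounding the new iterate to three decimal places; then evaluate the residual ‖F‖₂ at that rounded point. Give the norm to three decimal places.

At (-1/2, 2): F = (-4.38906, -12.000).
Jacobian J = [[-8·s - t, -s + 4·t - exp(t)], [-t^2 + 3·t, -2·s·t + 3·s - 10·t + 4]].
At the point, J = [[2.000, 1.11094], [2.000, -15.500]] (det J = -33.22189).
Solving J·Δ = −F gives Δ = (2.449, -0.458).
Then the next iterate is (s, t)₁ = (1.949, 1.542).
Re-evaluating at (1.949, 1.542): F = (-23.11816, -0.33901), so ‖F‖₂ = 23.121.

23.121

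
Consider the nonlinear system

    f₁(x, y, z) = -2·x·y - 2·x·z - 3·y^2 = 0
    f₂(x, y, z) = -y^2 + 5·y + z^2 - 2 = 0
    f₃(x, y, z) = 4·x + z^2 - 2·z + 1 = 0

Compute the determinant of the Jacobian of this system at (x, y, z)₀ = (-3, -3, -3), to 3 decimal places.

-1896.000

J = [[-2·y - 2·z, -2·x - 6·y, -2·x], [0, -2·y + 5, 2·z], [4, 0, 2·z - 2]].
At the point, J = [[12.000, 24.000, 6.000], [0.000, 11.000, -6.000], [4.000, 0.000, -8.000]].
det J = -1896.000.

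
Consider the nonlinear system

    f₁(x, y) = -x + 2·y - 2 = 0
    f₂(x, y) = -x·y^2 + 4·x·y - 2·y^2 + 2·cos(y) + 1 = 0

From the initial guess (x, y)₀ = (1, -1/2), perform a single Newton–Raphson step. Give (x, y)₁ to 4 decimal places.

At (1, -1/2): F = (-4.0000, 0.005165).
Jacobian J = [[-1, 2], [-y^2 + 4·y, -2·x·y + 4·x - 4·y - 2·sin(y)]].
At the point, J = [[-1.0000, 2.0000], [-2.2500, 7.958851]] (det J = -3.458851).
Solving J·Δ = −F gives Δ = (-9.2070, -2.6035).
Then the next iterate is (x, y)₁ = (-8.2070, -3.1035).

(-8.2070, -3.1035)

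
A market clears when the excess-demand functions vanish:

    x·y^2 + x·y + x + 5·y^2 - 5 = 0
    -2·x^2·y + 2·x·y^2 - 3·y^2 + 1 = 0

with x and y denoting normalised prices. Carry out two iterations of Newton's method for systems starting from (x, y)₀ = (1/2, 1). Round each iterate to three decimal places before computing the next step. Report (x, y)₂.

(0.438, 0.859)

At (1/2, 1): F = (1.500, -1.500).
Jacobian J = [[y^2 + y + 1, 2·x·y + x + 10·y], [-4·x·y + 2·y^2, -2·x^2 + 4·x·y - 6·y]].
At the point, J = [[3.000, 11.500], [0.000, -4.500]] (det J = -13.500).
Solving J·Δ = −F gives Δ = (0.778, -0.333).
Then the next iterate is (x, y)₁ = (1.278, 0.667).
Round to (1.278, 0.667) and repeat: F = (-0.07656, -1.37633), J = [[2.11189, 9.65285], [-2.51993, -3.85886]].
Δ = (-0.840, 0.192), so (x, y)₂ = (0.438, 0.859).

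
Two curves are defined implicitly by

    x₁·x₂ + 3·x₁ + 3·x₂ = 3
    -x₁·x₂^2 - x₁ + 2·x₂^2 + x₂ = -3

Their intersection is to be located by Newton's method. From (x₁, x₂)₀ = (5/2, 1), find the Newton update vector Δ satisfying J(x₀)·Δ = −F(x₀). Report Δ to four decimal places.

(0.5000, -2.1818)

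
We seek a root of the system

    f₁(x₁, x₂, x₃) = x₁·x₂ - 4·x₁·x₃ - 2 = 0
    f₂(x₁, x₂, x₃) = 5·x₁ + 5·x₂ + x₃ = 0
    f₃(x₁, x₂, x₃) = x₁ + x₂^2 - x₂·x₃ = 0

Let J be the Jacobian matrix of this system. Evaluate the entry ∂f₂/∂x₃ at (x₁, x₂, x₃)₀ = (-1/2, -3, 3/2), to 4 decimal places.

∂f₂/∂x₃ = 1.
At (-1/2, -3, 3/2) this is 1.0000.

1.0000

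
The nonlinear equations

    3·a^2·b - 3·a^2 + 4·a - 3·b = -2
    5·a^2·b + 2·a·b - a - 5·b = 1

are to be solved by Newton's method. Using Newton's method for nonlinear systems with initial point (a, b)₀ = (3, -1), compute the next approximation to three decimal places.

(2.262, -0.443)

At (3, -1): F = (-37.000, -50.000).
Jacobian J = [[6·a·b - 6·a + 4, 3·a^2 - 3], [10·a·b + 2·b - 1, 5·a^2 + 2·a - 5]].
At the point, J = [[-32.000, 24.000], [-33.000, 46.000]] (det J = -680.000).
Solving J·Δ = −F gives Δ = (-0.738, 0.557).
Then the next iterate is (a, b)₁ = (2.262, -0.443).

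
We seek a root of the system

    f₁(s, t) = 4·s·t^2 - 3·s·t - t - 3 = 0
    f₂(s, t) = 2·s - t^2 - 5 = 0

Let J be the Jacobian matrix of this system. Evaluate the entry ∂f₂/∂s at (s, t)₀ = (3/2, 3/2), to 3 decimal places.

∂f₂/∂s = 2.
At (3/2, 3/2) this is 2.000.

2.000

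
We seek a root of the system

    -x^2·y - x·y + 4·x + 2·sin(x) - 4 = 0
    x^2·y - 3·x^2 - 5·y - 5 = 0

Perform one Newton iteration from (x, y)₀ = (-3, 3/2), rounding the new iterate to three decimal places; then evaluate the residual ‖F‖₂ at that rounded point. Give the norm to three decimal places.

At (-3, 3/2): F = (-25.28224, -26.000).
Jacobian J = [[-2·x·y - y + 2·cos(x) + 4, -x^2 - x], [2·x·y - 6·x, x^2 - 5]].
At the point, J = [[9.52002, -6.000], [9.000, 4.000]] (det J = 92.08006).
Solving J·Δ = −F gives Δ = (2.792, 0.217).
Then the next iterate is (x, y)₁ = (-0.208, 1.717).
Re-evaluating at (-0.208, 1.717): F = (-4.96216, -13.64051), so ‖F‖₂ = 14.515.

14.515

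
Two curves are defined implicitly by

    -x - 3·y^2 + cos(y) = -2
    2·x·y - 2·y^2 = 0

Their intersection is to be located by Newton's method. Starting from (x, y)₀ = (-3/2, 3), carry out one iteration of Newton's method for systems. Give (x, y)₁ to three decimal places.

(-0.511, 1.596)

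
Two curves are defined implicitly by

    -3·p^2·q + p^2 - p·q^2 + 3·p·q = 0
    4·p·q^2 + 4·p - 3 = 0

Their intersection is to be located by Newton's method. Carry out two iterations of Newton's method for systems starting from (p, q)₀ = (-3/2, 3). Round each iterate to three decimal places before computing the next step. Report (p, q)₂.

(-0.456, 1.084)

At (-3/2, 3): F = (-18.000, -63.000).
Jacobian J = [[-6·p·q + 2·p - q^2 + 3·q, -3·p^2 - 2·p·q + 3·p], [4·q^2 + 4, 8·p·q]].
At the point, J = [[24.000, -2.250], [40.000, -36.000]] (det J = -774.000).
Solving J·Δ = −F gives Δ = (0.654, -1.023).
Then the next iterate is (p, q)₁ = (-0.846, 1.977).
Round to (-0.846, 1.977) and repeat: F = (-5.24021, -19.61046), J = [[10.36572, -1.34006], [19.63412, -13.38034]].
Δ = (0.390, -0.893), so (p, q)₂ = (-0.456, 1.084).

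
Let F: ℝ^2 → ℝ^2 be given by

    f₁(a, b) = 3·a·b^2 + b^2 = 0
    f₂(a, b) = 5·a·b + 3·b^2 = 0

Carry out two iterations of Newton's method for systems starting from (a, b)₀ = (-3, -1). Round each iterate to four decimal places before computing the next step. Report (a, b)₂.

At (-3, -1): F = (-8.0000, 18.0000).
Jacobian J = [[3·b^2, 6·a·b + 2·b], [5·b, 5·a + 6·b]].
At the point, J = [[3.0000, 16.0000], [-5.0000, -21.0000]] (det J = 17.0000).
Solving J·Δ = −F gives Δ = (7.0588, -0.8235).
Then the next iterate is (a, b)₁ = (4.0588, -1.8235).
Round to (4.0588, -1.8235) and repeat: F = (43.813536, -27.030652), J = [[9.975457, -48.054331], [-9.1175, 9.3530]].
Δ = (-2.5785, 0.3765), so (a, b)₂ = (1.4803, -1.4470).

(1.4803, -1.4470)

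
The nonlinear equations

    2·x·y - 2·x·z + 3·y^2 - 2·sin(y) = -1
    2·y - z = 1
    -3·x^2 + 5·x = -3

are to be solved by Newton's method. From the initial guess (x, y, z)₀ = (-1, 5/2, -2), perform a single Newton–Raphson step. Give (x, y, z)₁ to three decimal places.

(-0.545, 1.121, 1.243)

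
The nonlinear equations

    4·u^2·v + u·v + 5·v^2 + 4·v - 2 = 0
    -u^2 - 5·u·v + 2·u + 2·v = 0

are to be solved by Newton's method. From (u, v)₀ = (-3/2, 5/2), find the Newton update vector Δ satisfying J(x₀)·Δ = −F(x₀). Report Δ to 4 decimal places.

At (-3/2, 5/2): F = (58.0000, 18.5000).
Jacobian J = [[8·u·v + v, 4·u^2 + u + 10·v + 4], [-2·u - 5·v + 2, -5·u + 2]].
At the point, J = [[-27.5000, 36.5000], [-7.5000, 9.5000]] (det J = 12.5000).
Solving J·Δ = −F gives Δ = (9.9400, 5.9000).

(9.9400, 5.9000)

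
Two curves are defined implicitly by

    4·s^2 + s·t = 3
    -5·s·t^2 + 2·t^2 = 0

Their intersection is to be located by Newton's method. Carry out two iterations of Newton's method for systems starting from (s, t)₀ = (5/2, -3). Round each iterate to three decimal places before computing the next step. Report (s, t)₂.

(1.123, -1.491)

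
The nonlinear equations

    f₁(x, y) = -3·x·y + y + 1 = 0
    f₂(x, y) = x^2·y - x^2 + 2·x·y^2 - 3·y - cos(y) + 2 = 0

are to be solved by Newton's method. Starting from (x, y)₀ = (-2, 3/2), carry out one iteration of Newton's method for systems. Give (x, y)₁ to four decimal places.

At (-2, 3/2): F = (11.5000, -9.570737).
Jacobian J = [[-3·y, -3·x + 1], [2·x·y - 2·x + 2·y^2, x^2 + 4·x·y + sin(y) - 3]].
At the point, J = [[-4.5000, 7.0000], [2.5000, -10.002505]] (det J = 27.511273).
Solving J·Δ = −F gives Δ = (1.7460, -0.5205).
Then the next iterate is (x, y)₁ = (-0.2540, 0.9795).

(-0.2540, 0.9795)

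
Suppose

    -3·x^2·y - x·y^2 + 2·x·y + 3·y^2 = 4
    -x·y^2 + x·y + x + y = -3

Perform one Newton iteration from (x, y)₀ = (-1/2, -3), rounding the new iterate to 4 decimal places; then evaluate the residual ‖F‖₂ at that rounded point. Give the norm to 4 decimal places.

At (-1/2, -3): F = (32.7500, 5.5000).
Jacobian J = [[-6·x·y - y^2 + 2·y, -3·x^2 - 2·x·y + 2·x + 6·y], [-y^2 + y + 1, -2·x·y + x + 1]].
At the point, J = [[-24.0000, -22.7500], [-11.0000, -2.5000]] (det J = -190.2500).
Solving J·Δ = −F gives Δ = (0.2273, 1.1997).
Then the next iterate is (x, y)₁ = (-0.2727, -1.8003).
Re-evaluating at (-0.2727, -1.8003): F = (7.990606, 2.301784), so ‖F‖₂ = 8.3155.

8.3155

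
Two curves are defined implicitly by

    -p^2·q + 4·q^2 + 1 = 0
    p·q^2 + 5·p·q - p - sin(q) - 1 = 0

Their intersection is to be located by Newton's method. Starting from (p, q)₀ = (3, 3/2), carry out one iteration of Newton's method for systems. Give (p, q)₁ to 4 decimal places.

(2.3522, 0.7234)

At (3, 3/2): F = (-3.5000, 24.252505).
Jacobian J = [[-2·p·q, -p^2 + 8·q], [q^2 + 5·q - 1, 2·p·q + 5·p - cos(q)]].
At the point, J = [[-9.0000, 3.0000], [8.7500, 23.929263]] (det J = -241.613365).
Solving J·Δ = −F gives Δ = (-0.6478, -0.7766).
Then the next iterate is (p, q)₁ = (2.3522, 0.7234).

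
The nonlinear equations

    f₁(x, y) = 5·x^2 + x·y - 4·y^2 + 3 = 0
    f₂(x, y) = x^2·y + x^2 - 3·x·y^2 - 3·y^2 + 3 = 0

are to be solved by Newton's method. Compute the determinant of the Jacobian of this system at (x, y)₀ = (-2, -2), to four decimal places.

288.0000

J = [[10·x + y, x - 8·y], [2·x·y + 2·x - 3·y^2, x^2 - 6·x·y - 6·y]].
At the point, J = [[-22.0000, 14.0000], [-8.0000, -8.0000]].
det J = 288.0000.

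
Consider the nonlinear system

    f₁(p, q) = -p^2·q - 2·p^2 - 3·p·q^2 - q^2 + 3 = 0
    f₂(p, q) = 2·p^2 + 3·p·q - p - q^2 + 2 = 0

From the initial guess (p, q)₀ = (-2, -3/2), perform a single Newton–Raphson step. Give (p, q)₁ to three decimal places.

(-0.681, -1.185)

At (-2, -3/2): F = (12.250, 18.750).
Jacobian J = [[-2·p·q - 4·p - 3·q^2, -p^2 - 6·p·q - 2·q], [4·p + 3·q - 1, 3·p - 2·q]].
At the point, J = [[-4.750, -19.000], [-13.500, -3.000]] (det J = -242.250).
Solving J·Δ = −F gives Δ = (1.319, 0.315).
Then the next iterate is (p, q)₁ = (-0.681, -1.185).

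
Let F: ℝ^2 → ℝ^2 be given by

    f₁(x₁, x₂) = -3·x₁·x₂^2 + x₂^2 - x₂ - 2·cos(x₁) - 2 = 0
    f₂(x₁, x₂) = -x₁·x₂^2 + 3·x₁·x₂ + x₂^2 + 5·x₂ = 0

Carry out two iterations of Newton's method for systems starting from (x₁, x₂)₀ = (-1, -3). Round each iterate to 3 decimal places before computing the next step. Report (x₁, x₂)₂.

At (-1, -3): F = (35.91940, 12.000).
Jacobian J = [[-3·x₂^2 + 2·sin(x₁), -6·x₁·x₂ + 2·x₂ - 1], [-x₂^2 + 3·x₂, -2·x₁·x₂ + 3·x₁ + 2·x₂ + 5]].
At the point, J = [[-28.68294, -25.000], [-18.000, -10.000]] (det J = -163.17058).
Solving J·Δ = −F gives Δ = (-0.363, 1.853).
Then the next iterate is (x₁, x₂)₁ = (-1.363, -1.147).
Round to (-1.363, -1.147) and repeat: F = (5.42953, 2.06387), J = [[-5.90380, -12.67417], [-4.75661, -4.50972]].
Δ = (0.050, 0.405), so (x₁, x₂)₂ = (-1.313, -0.742).

(-1.313, -0.742)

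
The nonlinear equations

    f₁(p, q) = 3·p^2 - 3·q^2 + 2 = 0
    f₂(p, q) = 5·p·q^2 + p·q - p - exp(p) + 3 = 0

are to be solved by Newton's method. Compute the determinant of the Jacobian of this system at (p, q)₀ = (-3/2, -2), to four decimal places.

-457.8224

J = [[6·p, -6·q], [5·q^2 + q - exp(p) - 1, 10·p·q + p]].
At the point, J = [[-9.0000, 12.0000], [16.776870, 28.5000]].
det J = -457.8224.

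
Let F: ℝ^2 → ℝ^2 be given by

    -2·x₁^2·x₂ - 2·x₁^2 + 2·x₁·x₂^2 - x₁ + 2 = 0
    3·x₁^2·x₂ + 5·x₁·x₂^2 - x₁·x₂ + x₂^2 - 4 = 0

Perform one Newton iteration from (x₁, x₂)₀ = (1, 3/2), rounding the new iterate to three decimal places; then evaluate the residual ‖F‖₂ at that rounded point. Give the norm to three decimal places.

At (1, 3/2): F = (0.500, 12.500).
Jacobian J = [[-4·x₁·x₂ - 4·x₁ + 2·x₂^2 - 1, -2·x₁^2 + 4·x₁·x₂], [6·x₁·x₂ + 5·x₂^2 - x₂, 3·x₁^2 + 10·x₁·x₂ - x₁ + 2·x₂]].
At the point, J = [[-6.500, 4.000], [18.750, 20.000]] (det J = -205.000).
Solving J·Δ = −F gives Δ = (-0.195, -0.442).
Then the next iterate is (x₁, x₂)₁ = (0.805, 1.058).
Re-evaluating at (0.805, 1.058): F = (0.32991, 2.82995), so ‖F‖₂ = 2.849.

2.849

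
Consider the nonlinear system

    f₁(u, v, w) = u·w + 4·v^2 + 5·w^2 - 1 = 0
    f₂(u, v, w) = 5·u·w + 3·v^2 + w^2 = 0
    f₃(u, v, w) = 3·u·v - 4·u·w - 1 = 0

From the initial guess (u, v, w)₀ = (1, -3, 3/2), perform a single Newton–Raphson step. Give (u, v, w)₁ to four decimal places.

(0.4167, -1.5104, 0.8047)

At (1, -3, 3/2): F = (47.7500, 36.7500, -16.0000).
Jacobian J = [[w, 8·v, u + 10·w], [5·w, 6·v, 5·u + 2·w], [3·v - 4·w, 3·u, -4·u]].
At the point, J = [[1.5000, -24.0000, 16.0000], [7.5000, -18.0000, 8.0000], [-15.0000, 3.0000, -4.0000]] (det J = -1728.0000).
Solving J·Δ = −F gives Δ = (-0.5833, 1.4896, -0.6953).
Then the next iterate is (u, v, w)₁ = (0.4167, -1.5104, 0.8047).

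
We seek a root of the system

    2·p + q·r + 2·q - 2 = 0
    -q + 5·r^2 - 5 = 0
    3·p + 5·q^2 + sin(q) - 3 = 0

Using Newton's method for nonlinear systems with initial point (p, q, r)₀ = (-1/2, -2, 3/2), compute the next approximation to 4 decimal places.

At (-1/2, -2, 3/2): F = (-10.0000, 8.2500, 14.590703).
Jacobian J = [[2, r + 2, q], [0, -1, 10·r], [3, 10·q + cos(q), 0]].
At the point, J = [[2.0000, 3.5000, -2.0000], [0.0000, -1.0000, 15.0000], [3.0000, -20.416147, 0.0000]] (det J = 763.984405).
Solving J·Δ = −F gives Δ = (2.6031, 1.0972, -0.4769).
Then the next iterate is (p, q, r)₁ = (2.1031, -0.9028, 1.0231).

(2.1031, -0.9028, 1.0231)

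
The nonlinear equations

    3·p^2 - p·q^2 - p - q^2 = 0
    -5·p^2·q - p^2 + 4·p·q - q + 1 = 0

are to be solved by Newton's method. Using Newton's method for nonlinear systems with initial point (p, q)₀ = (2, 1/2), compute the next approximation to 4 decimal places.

(1.1536, 0.5505)

At (2, 1/2): F = (9.2500, -9.5000).
Jacobian J = [[6·p - q^2 - 1, -2·p·q - 2·q], [-10·p·q - 2·p + 4·q, -5·p^2 + 4·p - 1]].
At the point, J = [[10.7500, -3.0000], [-12.0000, -13.0000]] (det J = -175.7500).
Solving J·Δ = −F gives Δ = (-0.8464, 0.0505).
Then the next iterate is (p, q)₁ = (1.1536, 0.5505).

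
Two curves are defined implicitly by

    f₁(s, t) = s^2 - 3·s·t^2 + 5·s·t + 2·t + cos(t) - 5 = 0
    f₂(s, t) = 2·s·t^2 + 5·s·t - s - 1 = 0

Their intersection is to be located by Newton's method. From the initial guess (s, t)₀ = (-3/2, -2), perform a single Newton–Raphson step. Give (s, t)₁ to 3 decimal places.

At (-3/2, -2): F = (25.83385, 3.500).
Jacobian J = [[2·s - 3·t^2 + 5·t, -6·s·t + 5·s - sin(t) + 2], [2·t^2 + 5·t - 1, 4·s·t + 5·s]].
At the point, J = [[-25.000, -22.59070], [-3.000, 4.500]] (det J = -180.27211).
Solving J·Δ = −F gives Δ = (1.083, -0.055).
Then the next iterate is (s, t)₁ = (-0.417, -2.055).

(-0.417, -2.055)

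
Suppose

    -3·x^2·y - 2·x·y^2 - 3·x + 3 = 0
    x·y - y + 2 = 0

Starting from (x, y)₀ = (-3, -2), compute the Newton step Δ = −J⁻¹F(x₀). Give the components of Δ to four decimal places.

At (-3, -2): F = (90.0000, 10.0000).
Jacobian J = [[-6·x·y - 2·y^2 - 3, -3·x^2 - 4·x·y], [y, x - 1]].
At the point, J = [[-47.0000, -51.0000], [-2.0000, -4.0000]] (det J = 86.0000).
Solving J·Δ = −F gives Δ = (-1.7442, 3.3721).

(-1.7442, 3.3721)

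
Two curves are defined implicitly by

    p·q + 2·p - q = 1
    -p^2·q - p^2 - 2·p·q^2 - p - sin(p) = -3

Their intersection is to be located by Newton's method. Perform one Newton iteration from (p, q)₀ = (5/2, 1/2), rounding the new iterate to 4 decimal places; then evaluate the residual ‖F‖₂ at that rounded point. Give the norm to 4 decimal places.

2.8698

At (5/2, 1/2): F = (4.7500, -10.723472).
Jacobian J = [[q + 2, p - 1], [-2·p·q - 2·p - 2·q^2 - cos(p) - 1, -p^2 - 4·p·q]].
At the point, J = [[2.5000, 1.5000], [-8.198856, -11.2500]] (det J = -15.826715).
Solving J·Δ = −F gives Δ = (-2.3601, 0.7668).
Then the next iterate is (p, q)₁ = (0.1399, 1.2668).
Re-evaluating at (0.1399, 1.2668): F = (-1.809775, 2.227272), so ‖F‖₂ = 2.8698.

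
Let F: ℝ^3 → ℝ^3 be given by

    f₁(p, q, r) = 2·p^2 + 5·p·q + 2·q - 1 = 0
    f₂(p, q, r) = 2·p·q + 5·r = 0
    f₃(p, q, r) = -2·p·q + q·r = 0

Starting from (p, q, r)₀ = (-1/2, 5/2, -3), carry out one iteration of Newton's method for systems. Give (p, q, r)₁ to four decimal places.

(-0.2692, 3.8462, 0.5385)

At (-1/2, 5/2, -3): F = (-1.7500, -17.5000, -5.0000).
Jacobian J = [[4·p + 5·q, 5·p + 2, 0], [2·q, 2·p, 5], [-2·q, -2·p + r, q]].
At the point, J = [[10.5000, -0.5000, 0.0000], [5.0000, -1.0000, 5.0000], [-5.0000, -2.0000, 2.5000]] (det J = 97.5000).
Solving J·Δ = −F gives Δ = (0.2308, 1.3462, 3.5385).
Then the next iterate is (p, q, r)₁ = (-0.2692, 3.8462, 0.5385).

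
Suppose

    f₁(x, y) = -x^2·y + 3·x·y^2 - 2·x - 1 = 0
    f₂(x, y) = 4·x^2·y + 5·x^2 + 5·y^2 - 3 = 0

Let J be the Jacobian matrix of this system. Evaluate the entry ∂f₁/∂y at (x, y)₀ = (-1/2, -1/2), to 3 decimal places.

1.250

∂f₁/∂y = -x^2 + 6·x·y.
At (-1/2, -1/2) this is 1.250.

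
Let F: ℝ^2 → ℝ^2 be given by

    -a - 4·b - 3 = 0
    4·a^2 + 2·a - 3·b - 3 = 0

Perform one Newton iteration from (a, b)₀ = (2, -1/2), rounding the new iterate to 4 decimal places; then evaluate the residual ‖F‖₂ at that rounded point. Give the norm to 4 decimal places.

4.8984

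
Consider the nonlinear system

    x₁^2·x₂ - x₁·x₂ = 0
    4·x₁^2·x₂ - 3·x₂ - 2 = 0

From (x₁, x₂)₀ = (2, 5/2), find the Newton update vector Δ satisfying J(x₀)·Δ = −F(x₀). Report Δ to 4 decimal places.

(-0.2286, -1.6429)

At (2, 5/2): F = (5.0000, 30.5000).
Jacobian J = [[2·x₁·x₂ - x₂, x₁^2 - x₁], [8·x₁·x₂, 4·x₁^2 - 3]].
At the point, J = [[7.5000, 2.0000], [40.0000, 13.0000]] (det J = 17.5000).
Solving J·Δ = −F gives Δ = (-0.2286, -1.6429).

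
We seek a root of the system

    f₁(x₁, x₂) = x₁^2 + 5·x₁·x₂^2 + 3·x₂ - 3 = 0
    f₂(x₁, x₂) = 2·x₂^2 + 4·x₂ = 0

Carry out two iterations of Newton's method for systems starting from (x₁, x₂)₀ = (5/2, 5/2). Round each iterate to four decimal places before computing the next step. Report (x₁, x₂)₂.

(2.9390, 0.2106)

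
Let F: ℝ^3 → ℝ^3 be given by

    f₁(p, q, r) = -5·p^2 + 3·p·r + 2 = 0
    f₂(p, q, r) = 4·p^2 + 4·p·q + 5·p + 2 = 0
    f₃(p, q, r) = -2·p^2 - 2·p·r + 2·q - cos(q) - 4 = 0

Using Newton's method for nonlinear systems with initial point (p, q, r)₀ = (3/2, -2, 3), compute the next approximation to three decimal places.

(0.398, -1.431, 0.586)

At (3/2, -2, 3): F = (4.250, 6.500, -21.08385).
Jacobian J = [[-10·p + 3·r, 0, 3·p], [8·p + 4·q + 5, 4·p, 0], [-4·p - 2·r, sin(q) + 2, -2·p]].
At the point, J = [[-6.000, 0.000, 4.500], [9.000, 6.000, 0.000], [-12.000, 1.09070, -3.000]] (det J = 476.17345).
Solving J·Δ = −F gives Δ = (-1.102, 0.569, -2.414).
Then the next iterate is (p, q, r)₁ = (0.398, -1.431, 0.586).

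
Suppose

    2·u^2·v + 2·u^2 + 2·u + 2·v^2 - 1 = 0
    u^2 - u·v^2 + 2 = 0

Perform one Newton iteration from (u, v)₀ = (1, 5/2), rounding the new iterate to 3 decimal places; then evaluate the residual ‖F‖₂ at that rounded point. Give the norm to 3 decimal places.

42.413

At (1, 5/2): F = (20.500, -3.250).
Jacobian J = [[4·u·v + 4·u + 2, 2·u^2 + 4·v], [2·u - v^2, -2·u·v]].
At the point, J = [[16.000, 12.000], [-4.250, -5.000]] (det J = -29.000).
Solving J·Δ = −F gives Δ = (-2.190, 1.211).
Then the next iterate is (u, v)₁ = (-1.190, 3.711).
Re-evaluating at (-1.190, 3.711): F = (37.50554, 19.80421), so ‖F‖₂ = 42.413.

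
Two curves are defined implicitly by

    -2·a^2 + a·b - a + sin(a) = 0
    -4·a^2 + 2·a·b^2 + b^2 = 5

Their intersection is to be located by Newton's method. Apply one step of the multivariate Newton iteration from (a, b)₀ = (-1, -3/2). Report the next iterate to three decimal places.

At (-1, -3/2): F = (-0.34147, -11.250).
Jacobian J = [[-4·a + b + cos(a) - 1, a], [-8·a + 2·b^2, 4·a·b + 2·b]].
At the point, J = [[2.04030, -1.000], [12.500, 3.000]] (det J = 18.62091).
Solving J·Δ = −F gives Δ = (0.659, 1.003).
Then the next iterate is (a, b)₁ = (-0.341, -0.497).

(-0.341, -0.497)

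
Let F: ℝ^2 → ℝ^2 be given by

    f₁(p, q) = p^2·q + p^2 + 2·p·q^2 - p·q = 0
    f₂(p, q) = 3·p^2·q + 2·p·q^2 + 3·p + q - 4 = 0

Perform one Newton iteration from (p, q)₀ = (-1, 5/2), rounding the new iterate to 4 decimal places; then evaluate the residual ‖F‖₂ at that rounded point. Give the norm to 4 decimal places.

23.7092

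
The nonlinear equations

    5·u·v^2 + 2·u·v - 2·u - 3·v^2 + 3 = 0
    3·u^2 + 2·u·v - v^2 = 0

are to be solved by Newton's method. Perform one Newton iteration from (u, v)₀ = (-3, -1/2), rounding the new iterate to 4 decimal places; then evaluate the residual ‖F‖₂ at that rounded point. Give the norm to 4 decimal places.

6.9290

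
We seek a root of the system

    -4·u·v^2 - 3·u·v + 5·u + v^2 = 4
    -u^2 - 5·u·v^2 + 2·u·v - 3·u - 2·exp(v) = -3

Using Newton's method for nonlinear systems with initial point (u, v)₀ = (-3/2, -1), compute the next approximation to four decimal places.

(0.7006, -1.0208)

At (-3/2, -1): F = (-9.0000, 15.014241).
Jacobian J = [[-4·v^2 - 3·v + 5, -8·u·v - 3·u + 2·v], [-2·u - 5·v^2 + 2·v - 3, -10·u·v + 2·u - 2·exp(v)]].
At the point, J = [[4.0000, -9.5000], [-7.0000, -18.735759]] (det J = -141.443036).
Solving J·Δ = −F gives Δ = (2.2006, -0.0208).
Then the next iterate is (u, v)₁ = (0.7006, -1.0208).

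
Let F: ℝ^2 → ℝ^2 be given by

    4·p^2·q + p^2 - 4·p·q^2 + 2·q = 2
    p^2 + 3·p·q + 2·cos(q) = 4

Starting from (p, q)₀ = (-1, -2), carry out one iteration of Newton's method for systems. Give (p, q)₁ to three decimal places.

(-0.766, -1.747)

At (-1, -2): F = (3.000, 2.16771).
Jacobian J = [[8·p·q + 2·p - 4·q^2, 4·p^2 - 8·p·q + 2], [2·p + 3·q, 3·p - 2·sin(q)]].
At the point, J = [[-2.000, -10.000], [-8.000, -1.18141]] (det J = -77.63719).
Solving J·Δ = −F gives Δ = (0.234, 0.253).
Then the next iterate is (p, q)₁ = (-0.766, -1.747).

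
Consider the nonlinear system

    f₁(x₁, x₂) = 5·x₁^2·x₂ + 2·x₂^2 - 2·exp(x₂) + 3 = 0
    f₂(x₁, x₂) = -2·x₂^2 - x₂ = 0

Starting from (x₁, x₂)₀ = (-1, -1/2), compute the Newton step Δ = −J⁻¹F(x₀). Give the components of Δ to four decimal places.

(0.0426, 0.0000)

At (-1, -1/2): F = (-0.213061, 0.0000).
Jacobian J = [[10·x₁·x₂, 5·x₁^2 + 4·x₂ - 2·exp(x₂)], [0, -4·x₂ - 1]].
At the point, J = [[5.0000, 1.786939], [0.0000, 1.0000]] (det J = 5.0000).
Solving J·Δ = −F gives Δ = (0.0426, 0.0000).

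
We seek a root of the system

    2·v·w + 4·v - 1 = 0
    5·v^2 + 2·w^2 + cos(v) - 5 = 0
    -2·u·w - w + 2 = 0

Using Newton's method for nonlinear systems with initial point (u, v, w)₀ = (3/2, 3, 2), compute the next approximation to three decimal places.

At (3/2, 3, 2): F = (23.000, 47.01001, -6.000).
Jacobian J = [[0, 2·w + 4, 2·v], [0, 10·v - sin(v), 4·w], [-2·w, 0, -2·u - 1]].
At the point, J = [[0.000, 8.000, 6.000], [0.000, 29.85888, 8.000], [-4.000, 0.000, -4.000]] (det J = 460.61312).
Solving J·Δ = −F gives Δ = (1.198, -0.852, -2.698).
Then the next iterate is (u, v, w)₁ = (2.698, 2.148, -0.698).

(2.698, 2.148, -0.698)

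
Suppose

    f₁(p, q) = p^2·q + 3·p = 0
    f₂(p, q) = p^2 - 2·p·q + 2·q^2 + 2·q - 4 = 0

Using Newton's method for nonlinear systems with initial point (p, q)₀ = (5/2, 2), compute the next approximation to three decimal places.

(1.250, 1.400)

At (5/2, 2): F = (20.000, 4.250).
Jacobian J = [[2·p·q + 3, p^2], [2·p - 2·q, -2·p + 4·q + 2]].
At the point, J = [[13.000, 6.250], [1.000, 5.000]] (det J = 58.750).
Solving J·Δ = −F gives Δ = (-1.250, -0.600).
Then the next iterate is (p, q)₁ = (1.250, 1.400).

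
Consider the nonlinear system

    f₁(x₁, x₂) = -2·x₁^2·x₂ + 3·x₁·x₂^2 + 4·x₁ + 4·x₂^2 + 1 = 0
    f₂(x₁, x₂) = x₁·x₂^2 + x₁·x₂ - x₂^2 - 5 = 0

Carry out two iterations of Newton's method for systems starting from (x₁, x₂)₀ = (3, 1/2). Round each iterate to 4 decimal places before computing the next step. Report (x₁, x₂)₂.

At (3, 1/2): F = (7.2500, -3.0000).
Jacobian J = [[-4·x₁·x₂ + 3·x₂^2 + 4, -2·x₁^2 + 6·x₁·x₂ + 8·x₂], [x₂^2 + x₂, 2·x₁·x₂ + x₁ - 2·x₂]].
At the point, J = [[-1.2500, -5.0000], [0.7500, 5.0000]] (det J = -2.5000).
Solving J·Δ = −F gives Δ = (8.5000, -0.6750).
Then the next iterate is (x₁, x₂)₁ = (11.5000, -0.1750).
Round to (11.5000, -0.1750) and repeat: F = (94.466562, -6.690938), J = [[12.141875, -277.9750], [-0.144375, 7.8250]].
Δ = (20.4221, 1.2319), so (x₁, x₂)₂ = (31.9221, 1.0569).

(31.9221, 1.0569)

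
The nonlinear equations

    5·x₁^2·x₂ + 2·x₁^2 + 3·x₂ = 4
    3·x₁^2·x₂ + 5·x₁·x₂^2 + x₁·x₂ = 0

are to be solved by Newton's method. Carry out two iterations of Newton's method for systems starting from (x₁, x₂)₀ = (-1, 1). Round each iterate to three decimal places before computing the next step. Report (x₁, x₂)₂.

(-0.825, 0.403)

At (-1, 1): F = (6.000, -3.000).
Jacobian J = [[10·x₁·x₂ + 4·x₁, 5·x₁^2 + 3], [6·x₁·x₂ + 5·x₂^2 + x₂, 3·x₁^2 + 10·x₁·x₂ + x₁]].
At the point, J = [[-14.000, 8.000], [0.000, -8.000]] (det J = 112.000).
Solving J·Δ = −F gives Δ = (0.214, -0.375).
Then the next iterate is (x₁, x₂)₁ = (-0.786, 0.625).
Round to (-0.786, 0.625) and repeat: F = (1.04120, -0.86804), J = [[-8.05650, 6.08898], [-0.36938, -3.84511]].
Δ = (-0.039, -0.222), so (x₁, x₂)₂ = (-0.825, 0.403).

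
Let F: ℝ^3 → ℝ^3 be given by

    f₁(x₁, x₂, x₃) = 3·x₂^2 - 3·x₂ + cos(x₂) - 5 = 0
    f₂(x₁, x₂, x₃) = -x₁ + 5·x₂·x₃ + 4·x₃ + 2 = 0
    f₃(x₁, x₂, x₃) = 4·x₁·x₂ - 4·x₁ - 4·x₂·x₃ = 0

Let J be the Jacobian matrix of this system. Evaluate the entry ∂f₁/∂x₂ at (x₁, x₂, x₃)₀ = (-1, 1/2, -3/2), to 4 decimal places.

-0.4794

∂f₁/∂x₂ = 6·x₂ - sin(x₂) - 3.
At (-1, 1/2, -3/2) this is -0.4794.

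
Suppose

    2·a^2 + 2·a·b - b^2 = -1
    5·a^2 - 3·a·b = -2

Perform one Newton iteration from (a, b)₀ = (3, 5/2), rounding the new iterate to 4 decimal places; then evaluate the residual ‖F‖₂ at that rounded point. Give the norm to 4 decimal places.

9.7931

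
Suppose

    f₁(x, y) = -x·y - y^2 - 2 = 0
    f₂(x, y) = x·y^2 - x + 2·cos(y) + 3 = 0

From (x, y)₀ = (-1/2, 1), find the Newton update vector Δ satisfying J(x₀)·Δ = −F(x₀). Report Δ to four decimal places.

(-4.7814, 1.5209)

At (-1/2, 1): F = (-2.5000, 4.080605).
Jacobian J = [[-y, -x - 2·y], [y^2 - 1, 2·x·y - 2·sin(y)]].
At the point, J = [[-1.0000, -1.5000], [0.0000, -2.682942]] (det J = 2.682942).
Solving J·Δ = −F gives Δ = (-4.7814, 1.5209).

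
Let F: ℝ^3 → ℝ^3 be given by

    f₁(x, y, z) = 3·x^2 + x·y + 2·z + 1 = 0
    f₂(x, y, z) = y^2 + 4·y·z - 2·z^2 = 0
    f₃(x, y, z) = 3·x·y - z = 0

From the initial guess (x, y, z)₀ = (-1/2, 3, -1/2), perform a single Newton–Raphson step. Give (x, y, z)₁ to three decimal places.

(-0.215, 1.967, -0.383)

At (-1/2, 3, -1/2): F = (-0.750, 2.500, -4.000).
Jacobian J = [[6·x + y, x, 2], [0, 2·y + 4·z, 4·y - 4·z], [3·y, 3·x, -1]].
At the point, J = [[0.000, -0.500, 2.000], [0.000, 4.000, 14.000], [9.000, -1.500, -1.000]] (det J = -135.000).
Solving J·Δ = −F gives Δ = (0.285, -1.033, 0.117).
Then the next iterate is (x, y, z)₁ = (-0.215, 1.967, -0.383).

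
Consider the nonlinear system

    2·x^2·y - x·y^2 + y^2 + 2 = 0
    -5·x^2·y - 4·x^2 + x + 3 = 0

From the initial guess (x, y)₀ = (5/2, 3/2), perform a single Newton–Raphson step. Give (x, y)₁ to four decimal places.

At (5/2, 3/2): F = (17.3750, -66.3750).
Jacobian J = [[4·x·y - y^2, 2·x^2 - 2·x·y + 2·y], [-10·x·y - 8·x + 1, -5·x^2]].
At the point, J = [[12.7500, 8.0000], [-56.5000, -31.2500]] (det J = 53.5625).
Solving J·Δ = −F gives Δ = (0.2235, -2.5280).
Then the next iterate is (x, y)₁ = (2.7235, -1.0280).

(2.7235, -1.0280)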